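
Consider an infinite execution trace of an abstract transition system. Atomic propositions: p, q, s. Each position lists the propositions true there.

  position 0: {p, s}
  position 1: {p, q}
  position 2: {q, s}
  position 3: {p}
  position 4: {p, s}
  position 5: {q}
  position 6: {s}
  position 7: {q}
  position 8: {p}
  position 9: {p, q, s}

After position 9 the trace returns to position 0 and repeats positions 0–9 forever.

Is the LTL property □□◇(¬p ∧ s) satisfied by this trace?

□◇(¬p ∧ s) holds at every position 0..9, and those are all positions ever visited, so □□◇(¬p ∧ s) holds.

Yes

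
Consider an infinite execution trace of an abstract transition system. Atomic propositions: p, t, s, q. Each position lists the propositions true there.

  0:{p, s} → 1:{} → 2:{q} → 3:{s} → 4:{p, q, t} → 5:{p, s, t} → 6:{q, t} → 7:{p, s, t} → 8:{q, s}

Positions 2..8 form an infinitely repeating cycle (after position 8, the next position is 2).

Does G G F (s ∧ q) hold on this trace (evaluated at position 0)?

G F (s ∧ q) holds at every position 0..8, and those are all positions ever visited, so G G F (s ∧ q) holds.

Satisfied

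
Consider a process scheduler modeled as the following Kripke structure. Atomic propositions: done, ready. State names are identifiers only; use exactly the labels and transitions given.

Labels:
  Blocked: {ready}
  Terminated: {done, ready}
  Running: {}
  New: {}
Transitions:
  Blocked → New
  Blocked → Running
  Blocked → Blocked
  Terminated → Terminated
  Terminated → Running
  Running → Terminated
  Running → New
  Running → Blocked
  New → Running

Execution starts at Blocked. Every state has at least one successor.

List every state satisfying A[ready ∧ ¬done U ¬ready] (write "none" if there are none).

States satisfying ready ∧ ¬done: {Blocked}.
States satisfying ¬ready: {Running, New}.
States satisfying A[ready ∧ ¬done U ¬ready]: {Running, New}.

{Running, New}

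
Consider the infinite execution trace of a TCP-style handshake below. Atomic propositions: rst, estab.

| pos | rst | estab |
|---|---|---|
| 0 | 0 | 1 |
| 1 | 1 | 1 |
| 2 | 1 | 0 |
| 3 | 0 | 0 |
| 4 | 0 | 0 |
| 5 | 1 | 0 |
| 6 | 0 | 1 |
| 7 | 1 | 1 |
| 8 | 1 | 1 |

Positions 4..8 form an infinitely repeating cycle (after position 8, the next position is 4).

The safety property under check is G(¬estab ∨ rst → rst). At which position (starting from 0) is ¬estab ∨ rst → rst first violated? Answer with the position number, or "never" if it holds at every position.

3

Check ¬estab ∨ rst → rst at each position in order: 0 ✓, 1 ✓, 2 ✓.
At position 3 the labels are {}, so ¬estab ∨ rst → rst is false there. This is the first violation.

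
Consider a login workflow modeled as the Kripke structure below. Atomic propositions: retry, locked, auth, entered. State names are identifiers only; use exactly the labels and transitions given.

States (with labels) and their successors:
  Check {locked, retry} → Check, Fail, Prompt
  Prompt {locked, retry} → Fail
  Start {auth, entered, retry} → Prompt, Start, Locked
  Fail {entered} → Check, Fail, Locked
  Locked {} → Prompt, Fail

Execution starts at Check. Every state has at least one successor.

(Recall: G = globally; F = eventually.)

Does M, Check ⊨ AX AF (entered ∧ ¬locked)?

States satisfying AF (entered ∧ ¬locked): {Prompt, Start, Fail, Locked}.
States satisfying AX AF (entered ∧ ¬locked): {Prompt, Start, Locked}.
Check ∉ Sat(AX AF (entered ∧ ¬locked)).

No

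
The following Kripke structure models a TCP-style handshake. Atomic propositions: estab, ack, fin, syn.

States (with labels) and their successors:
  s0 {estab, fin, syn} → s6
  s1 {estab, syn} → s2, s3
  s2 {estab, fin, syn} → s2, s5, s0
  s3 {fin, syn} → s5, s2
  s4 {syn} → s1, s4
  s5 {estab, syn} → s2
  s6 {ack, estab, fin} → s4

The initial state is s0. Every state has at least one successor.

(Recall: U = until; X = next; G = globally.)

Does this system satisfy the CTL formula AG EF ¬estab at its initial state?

States satisfying EF ¬estab: {s0, s1, s2, s3, s4, s5, s6}.
States satisfying AG EF ¬estab: {s0, s1, s2, s3, s4, s5, s6}.
Every state reachable from s0 satisfies EF ¬estab.
s0 ∈ Sat(AG EF ¬estab).

Yes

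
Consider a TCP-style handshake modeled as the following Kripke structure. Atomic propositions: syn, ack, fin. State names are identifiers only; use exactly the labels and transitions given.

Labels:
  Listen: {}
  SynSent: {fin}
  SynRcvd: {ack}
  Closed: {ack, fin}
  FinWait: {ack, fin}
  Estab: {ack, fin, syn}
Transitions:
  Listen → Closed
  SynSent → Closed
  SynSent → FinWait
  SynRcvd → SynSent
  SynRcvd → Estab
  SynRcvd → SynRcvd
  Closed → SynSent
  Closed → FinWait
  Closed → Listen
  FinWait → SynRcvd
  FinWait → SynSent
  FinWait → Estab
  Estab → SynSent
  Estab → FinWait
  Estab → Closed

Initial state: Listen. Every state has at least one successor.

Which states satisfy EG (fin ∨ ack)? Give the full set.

{SynSent, SynRcvd, Closed, FinWait, Estab}

States satisfying fin ∨ ack: {SynSent, SynRcvd, Closed, FinWait, Estab}.
States satisfying EG (fin ∨ ack): {SynSent, SynRcvd, Closed, FinWait, Estab}.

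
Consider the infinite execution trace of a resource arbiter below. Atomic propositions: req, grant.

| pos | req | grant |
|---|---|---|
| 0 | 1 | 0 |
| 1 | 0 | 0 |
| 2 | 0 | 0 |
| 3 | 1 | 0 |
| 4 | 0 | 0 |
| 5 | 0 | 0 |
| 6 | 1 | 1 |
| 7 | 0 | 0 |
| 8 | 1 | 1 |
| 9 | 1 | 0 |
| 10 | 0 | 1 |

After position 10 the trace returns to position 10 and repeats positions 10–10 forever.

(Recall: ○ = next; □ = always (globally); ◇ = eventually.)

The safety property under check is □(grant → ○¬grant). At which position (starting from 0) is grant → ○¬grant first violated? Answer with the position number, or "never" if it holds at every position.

Check grant → ○¬grant at each position in order: 0 ✓, 1 ✓, 2 ✓, 3 ✓, 4 ✓, 5 ✓, 6 ✓, 7 ✓, 8 ✓, 9 ✓.
At position 10 the labels are {grant} and the next position 10 has {grant}, so grant → ○¬grant is false there. This is the first violation.

10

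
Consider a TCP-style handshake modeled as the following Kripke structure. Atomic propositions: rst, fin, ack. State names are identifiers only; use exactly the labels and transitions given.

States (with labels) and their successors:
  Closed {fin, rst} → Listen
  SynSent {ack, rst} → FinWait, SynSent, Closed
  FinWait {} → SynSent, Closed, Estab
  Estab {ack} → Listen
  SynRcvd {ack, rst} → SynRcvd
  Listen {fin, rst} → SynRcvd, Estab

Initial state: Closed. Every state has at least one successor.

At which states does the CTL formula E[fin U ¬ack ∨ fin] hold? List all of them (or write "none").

States satisfying fin: {Closed, Listen}.
States satisfying ¬ack ∨ fin: {Closed, FinWait, Listen}.
States satisfying E[fin U ¬ack ∨ fin]: {Closed, FinWait, Listen}.

{Closed, FinWait, Listen}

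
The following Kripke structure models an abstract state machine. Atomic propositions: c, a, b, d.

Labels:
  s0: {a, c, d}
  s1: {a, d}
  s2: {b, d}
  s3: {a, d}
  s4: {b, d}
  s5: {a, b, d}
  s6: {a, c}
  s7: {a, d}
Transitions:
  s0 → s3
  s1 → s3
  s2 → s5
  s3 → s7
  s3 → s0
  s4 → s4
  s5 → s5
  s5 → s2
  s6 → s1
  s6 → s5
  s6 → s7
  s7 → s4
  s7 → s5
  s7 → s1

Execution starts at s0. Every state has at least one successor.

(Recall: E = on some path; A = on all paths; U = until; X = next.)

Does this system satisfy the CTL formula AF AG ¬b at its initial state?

States satisfying AG ¬b: ∅.
States satisfying AF AG ¬b: ∅.
There is a path from s0 along which AG ¬b never holds.
s0 ∉ Sat(AF AG ¬b).

Violated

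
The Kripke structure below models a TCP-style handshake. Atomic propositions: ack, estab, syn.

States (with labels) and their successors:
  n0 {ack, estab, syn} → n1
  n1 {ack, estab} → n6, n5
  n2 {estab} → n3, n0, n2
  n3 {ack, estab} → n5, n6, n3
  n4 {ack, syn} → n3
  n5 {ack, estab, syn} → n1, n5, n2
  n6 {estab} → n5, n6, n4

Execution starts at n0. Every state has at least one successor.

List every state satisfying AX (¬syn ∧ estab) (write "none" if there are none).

States satisfying ¬syn ∧ estab: {n1, n2, n3, n6}.
States satisfying AX (¬syn ∧ estab): {n0, n4}.

{n0, n4}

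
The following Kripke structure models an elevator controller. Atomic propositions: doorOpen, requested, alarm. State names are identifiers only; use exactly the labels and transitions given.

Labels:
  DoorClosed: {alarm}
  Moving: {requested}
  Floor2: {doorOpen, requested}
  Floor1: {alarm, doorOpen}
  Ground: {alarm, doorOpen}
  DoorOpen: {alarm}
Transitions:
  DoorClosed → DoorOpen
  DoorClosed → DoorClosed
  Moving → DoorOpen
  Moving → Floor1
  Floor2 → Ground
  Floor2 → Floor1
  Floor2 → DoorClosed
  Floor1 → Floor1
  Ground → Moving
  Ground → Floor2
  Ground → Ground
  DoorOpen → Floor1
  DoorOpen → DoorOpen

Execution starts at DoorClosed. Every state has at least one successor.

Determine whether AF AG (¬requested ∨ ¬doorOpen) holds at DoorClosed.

Holds

States satisfying AG (¬requested ∨ ¬doorOpen): {DoorClosed, Moving, Floor1, DoorOpen}.
States satisfying AF AG (¬requested ∨ ¬doorOpen): {DoorClosed, Moving, Floor1, DoorOpen}.
DoorClosed ∈ Sat(AF AG (¬requested ∨ ¬doorOpen)).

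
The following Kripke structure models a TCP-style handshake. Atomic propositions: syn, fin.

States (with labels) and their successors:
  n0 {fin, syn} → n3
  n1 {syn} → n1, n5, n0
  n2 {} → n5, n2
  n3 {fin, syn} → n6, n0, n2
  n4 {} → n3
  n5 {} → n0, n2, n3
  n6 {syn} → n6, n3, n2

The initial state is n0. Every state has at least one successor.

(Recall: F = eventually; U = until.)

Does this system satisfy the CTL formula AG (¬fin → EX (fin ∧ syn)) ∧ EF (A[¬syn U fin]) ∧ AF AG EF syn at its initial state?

Does not hold

States satisfying ¬fin → EX (fin ∧ syn): {n0, n1, n3, n4, n5, n6}.
States satisfying AG (¬fin → EX (fin ∧ syn)): ∅.
States satisfying A[¬syn U fin]: {n0, n3, n4}.
States satisfying EF (A[¬syn U fin]): {n0, n1, n2, n3, n4, n5, n6}.
States satisfying AG (¬fin → EX (fin ∧ syn)) ∧ EF (A[¬syn U fin]): ∅.
States satisfying AG EF syn: {n0, n1, n2, n3, n4, n5, n6}.
States satisfying AF AG EF syn: {n0, n1, n2, n3, n4, n5, n6}.
States satisfying AG (¬fin → EX (fin ∧ syn)) ∧ EF (A[¬syn U fin]) ∧ AF AG EF syn: ∅.
n0 ∉ Sat(AG (¬fin → EX (fin ∧ syn)) ∧ EF (A[¬syn U fin]) ∧ AF AG EF syn).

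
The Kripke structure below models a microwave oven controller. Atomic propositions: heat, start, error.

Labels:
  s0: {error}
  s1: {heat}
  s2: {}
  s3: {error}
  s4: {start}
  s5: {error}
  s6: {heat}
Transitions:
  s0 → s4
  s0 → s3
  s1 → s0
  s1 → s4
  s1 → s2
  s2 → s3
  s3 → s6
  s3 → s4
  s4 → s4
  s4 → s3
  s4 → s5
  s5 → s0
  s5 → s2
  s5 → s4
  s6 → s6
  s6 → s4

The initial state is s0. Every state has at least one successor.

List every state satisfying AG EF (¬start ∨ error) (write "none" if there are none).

{s0, s1, s2, s3, s4, s5, s6}

States satisfying EF (¬start ∨ error): {s0, s1, s2, s3, s4, s5, s6}.
States satisfying AG EF (¬start ∨ error): {s0, s1, s2, s3, s4, s5, s6}.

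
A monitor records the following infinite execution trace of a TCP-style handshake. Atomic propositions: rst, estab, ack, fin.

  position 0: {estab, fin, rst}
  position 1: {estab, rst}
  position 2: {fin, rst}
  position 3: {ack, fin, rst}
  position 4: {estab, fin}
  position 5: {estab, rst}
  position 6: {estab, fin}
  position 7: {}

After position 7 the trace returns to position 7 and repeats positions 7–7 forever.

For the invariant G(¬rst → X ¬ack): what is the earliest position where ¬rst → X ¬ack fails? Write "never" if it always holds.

never

¬rst → X ¬ack holds at every position 0..7, and those are all the positions the trace ever visits, so the invariant G(¬rst → X ¬ack) is never violated.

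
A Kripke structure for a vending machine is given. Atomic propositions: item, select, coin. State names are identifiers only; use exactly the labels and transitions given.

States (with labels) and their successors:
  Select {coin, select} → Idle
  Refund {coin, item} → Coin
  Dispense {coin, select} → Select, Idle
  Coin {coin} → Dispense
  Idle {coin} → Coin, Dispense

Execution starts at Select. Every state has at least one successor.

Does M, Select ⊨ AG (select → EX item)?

No

States satisfying select → EX item: {Refund, Coin, Idle}.
States satisfying AG (select → EX item): ∅.
Dispense is reachable from Select and violates select → EX item, so AG fails at Select.
Select ∉ Sat(AG (select → EX item)).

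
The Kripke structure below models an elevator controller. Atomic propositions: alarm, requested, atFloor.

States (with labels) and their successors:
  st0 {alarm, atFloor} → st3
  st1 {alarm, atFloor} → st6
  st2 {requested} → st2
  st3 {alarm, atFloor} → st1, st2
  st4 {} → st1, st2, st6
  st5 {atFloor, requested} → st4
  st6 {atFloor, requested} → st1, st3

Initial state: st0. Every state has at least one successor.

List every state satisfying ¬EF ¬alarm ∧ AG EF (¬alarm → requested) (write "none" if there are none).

none

States satisfying ¬alarm: {st2, st4, st5, st6}.
States satisfying EF ¬alarm: {st0, st1, st2, st3, st4, st5, st6}.
States satisfying ¬EF ¬alarm: ∅.
States satisfying EF (¬alarm → requested): {st0, st1, st2, st3, st4, st5, st6}.
States satisfying AG EF (¬alarm → requested): {st0, st1, st2, st3, st4, st5, st6}.
States satisfying ¬EF ¬alarm ∧ AG EF (¬alarm → requested): ∅.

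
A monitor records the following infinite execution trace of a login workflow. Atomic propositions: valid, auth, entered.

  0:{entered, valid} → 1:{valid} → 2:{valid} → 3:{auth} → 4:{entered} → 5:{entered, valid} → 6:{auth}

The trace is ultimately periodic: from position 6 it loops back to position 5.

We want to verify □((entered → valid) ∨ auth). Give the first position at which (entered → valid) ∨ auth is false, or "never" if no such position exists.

4

Check (entered → valid) ∨ auth at each position in order: 0 ✓, 1 ✓, 2 ✓, 3 ✓.
At position 4 the labels are {entered}, so (entered → valid) ∨ auth is false there. This is the first violation.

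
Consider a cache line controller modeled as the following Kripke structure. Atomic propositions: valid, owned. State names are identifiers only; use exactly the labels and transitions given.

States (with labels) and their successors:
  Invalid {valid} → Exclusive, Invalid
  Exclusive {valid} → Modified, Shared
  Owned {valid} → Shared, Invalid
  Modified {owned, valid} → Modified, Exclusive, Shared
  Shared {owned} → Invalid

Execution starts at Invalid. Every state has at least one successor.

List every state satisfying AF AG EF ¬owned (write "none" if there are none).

{Invalid, Exclusive, Owned, Modified, Shared}

States satisfying AG EF ¬owned: {Invalid, Exclusive, Owned, Modified, Shared}.
States satisfying AF AG EF ¬owned: {Invalid, Exclusive, Owned, Modified, Shared}.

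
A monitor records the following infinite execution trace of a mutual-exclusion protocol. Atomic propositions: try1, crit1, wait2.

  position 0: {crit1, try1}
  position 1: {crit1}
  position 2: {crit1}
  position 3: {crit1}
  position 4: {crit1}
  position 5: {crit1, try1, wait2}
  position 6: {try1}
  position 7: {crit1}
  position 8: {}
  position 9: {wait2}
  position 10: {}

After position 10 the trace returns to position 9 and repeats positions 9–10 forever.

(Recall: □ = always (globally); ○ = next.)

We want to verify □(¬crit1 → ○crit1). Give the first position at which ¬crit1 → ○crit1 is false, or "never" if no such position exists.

8

Check ¬crit1 → ○crit1 at each position in order: 0 ✓, 1 ✓, 2 ✓, 3 ✓, 4 ✓, 5 ✓, 6 ✓, 7 ✓.
At position 8 the labels are {} and the next position 9 has {wait2}, so ¬crit1 → ○crit1 is false there. This is the first violation.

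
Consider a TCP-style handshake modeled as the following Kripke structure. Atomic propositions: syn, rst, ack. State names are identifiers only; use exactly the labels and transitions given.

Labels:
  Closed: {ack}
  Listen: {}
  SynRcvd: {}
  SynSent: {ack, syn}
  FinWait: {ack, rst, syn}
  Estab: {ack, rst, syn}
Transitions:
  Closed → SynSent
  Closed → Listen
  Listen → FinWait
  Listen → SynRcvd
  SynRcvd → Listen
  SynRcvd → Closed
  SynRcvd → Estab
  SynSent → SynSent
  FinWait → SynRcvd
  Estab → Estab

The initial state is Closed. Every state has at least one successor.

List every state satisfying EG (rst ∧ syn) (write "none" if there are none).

{Estab}

States satisfying rst ∧ syn: {FinWait, Estab}.
States satisfying EG (rst ∧ syn): {Estab}.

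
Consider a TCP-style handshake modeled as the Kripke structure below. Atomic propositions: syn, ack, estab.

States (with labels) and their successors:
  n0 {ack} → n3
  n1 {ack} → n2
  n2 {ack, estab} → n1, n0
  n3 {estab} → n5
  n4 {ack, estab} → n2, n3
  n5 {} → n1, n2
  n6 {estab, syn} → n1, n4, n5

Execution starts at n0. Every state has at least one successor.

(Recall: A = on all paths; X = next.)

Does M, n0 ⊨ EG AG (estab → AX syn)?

States satisfying AG (estab → AX syn): ∅.
States satisfying EG AG (estab → AX syn): ∅.
No suitable path/successor from n0 witnesses the formula.
n0 ∉ Sat(EG AG (estab → AX syn)).

Does not hold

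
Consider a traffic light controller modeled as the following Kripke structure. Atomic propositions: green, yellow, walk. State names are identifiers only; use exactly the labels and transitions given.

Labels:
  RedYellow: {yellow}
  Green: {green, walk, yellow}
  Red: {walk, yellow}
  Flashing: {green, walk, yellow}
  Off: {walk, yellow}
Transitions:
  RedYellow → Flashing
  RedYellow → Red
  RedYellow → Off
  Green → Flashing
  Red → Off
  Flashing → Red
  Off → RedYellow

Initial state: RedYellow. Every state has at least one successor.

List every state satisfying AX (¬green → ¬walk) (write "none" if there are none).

{Green, Off}

States satisfying ¬green → ¬walk: {RedYellow, Green, Flashing}.
States satisfying AX (¬green → ¬walk): {Green, Off}.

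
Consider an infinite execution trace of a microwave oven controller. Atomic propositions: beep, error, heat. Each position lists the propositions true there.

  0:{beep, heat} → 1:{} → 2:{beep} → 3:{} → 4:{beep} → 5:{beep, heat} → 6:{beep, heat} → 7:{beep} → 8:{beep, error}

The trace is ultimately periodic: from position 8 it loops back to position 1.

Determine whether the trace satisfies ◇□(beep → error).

□(beep → error) is false at every position 0..8, so it never becomes true and ◇□(beep → error) fails.

Does not hold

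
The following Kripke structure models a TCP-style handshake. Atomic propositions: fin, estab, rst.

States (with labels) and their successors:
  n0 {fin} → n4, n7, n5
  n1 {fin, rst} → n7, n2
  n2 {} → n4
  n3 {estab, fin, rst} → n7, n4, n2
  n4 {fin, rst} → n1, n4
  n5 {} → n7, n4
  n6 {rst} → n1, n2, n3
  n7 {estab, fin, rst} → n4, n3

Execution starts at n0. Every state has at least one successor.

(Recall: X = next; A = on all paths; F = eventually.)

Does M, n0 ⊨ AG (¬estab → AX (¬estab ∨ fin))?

Holds

States satisfying ¬estab → AX (¬estab ∨ fin): {n0, n1, n2, n3, n4, n5, n6, n7}.
States satisfying AG (¬estab → AX (¬estab ∨ fin)): {n0, n1, n2, n3, n4, n5, n6, n7}.
Every state reachable from n0 satisfies ¬estab → AX (¬estab ∨ fin).
n0 ∈ Sat(AG (¬estab → AX (¬estab ∨ fin))).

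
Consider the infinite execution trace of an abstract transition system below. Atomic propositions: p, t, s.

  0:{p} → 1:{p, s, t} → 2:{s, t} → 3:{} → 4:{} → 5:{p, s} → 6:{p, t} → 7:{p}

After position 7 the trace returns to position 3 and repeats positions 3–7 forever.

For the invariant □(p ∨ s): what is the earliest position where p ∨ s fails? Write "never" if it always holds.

Check p ∨ s at each position in order: 0 ✓, 1 ✓, 2 ✓.
At position 3 the labels are {}, so p ∨ s is false there. This is the first violation.

3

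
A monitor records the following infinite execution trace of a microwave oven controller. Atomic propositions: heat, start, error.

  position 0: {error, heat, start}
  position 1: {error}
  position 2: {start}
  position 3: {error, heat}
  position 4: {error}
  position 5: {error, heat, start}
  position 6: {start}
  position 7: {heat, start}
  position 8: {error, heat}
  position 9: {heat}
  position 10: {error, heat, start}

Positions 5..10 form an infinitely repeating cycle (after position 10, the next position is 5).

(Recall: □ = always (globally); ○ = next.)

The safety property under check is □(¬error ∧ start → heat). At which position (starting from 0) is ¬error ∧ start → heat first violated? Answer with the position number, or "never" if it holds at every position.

2

Check ¬error ∧ start → heat at each position in order: 0 ✓, 1 ✓.
At position 2 the labels are {start}, so ¬error ∧ start → heat is false there. This is the first violation.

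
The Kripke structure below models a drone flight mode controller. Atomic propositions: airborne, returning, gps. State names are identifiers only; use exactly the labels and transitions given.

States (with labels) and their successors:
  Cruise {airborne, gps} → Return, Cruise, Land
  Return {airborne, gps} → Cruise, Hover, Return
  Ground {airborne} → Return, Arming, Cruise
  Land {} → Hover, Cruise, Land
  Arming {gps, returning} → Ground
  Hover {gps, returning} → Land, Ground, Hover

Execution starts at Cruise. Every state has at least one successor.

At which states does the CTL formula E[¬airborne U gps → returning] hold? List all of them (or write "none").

{Ground, Land, Arming, Hover}

States satisfying ¬airborne: {Land, Arming, Hover}.
States satisfying gps → returning: {Ground, Land, Arming, Hover}.
States satisfying E[¬airborne U gps → returning]: {Ground, Land, Arming, Hover}.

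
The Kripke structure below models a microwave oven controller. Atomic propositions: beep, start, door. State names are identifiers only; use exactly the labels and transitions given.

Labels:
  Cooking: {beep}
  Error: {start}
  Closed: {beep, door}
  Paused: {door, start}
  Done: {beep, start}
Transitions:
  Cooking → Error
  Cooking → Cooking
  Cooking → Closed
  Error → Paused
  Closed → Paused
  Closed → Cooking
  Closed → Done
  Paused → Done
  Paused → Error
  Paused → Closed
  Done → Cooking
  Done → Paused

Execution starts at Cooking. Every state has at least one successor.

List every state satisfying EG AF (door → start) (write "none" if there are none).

{Cooking, Error, Closed, Paused, Done}

States satisfying AF (door → start): {Cooking, Error, Closed, Paused, Done}.
States satisfying EG AF (door → start): {Cooking, Error, Closed, Paused, Done}.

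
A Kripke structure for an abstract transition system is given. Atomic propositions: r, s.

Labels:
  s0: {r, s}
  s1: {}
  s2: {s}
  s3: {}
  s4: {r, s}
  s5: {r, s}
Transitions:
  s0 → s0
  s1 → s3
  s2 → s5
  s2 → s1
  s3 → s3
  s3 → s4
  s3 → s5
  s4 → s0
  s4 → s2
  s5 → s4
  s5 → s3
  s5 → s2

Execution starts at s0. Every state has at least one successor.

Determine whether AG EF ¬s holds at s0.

Does not hold

States satisfying EF ¬s: {s1, s2, s3, s4, s5}.
States satisfying AG EF ¬s: ∅.
s0 is reachable from s0 and violates EF ¬s, so AG fails at s0.
s0 ∉ Sat(AG EF ¬s).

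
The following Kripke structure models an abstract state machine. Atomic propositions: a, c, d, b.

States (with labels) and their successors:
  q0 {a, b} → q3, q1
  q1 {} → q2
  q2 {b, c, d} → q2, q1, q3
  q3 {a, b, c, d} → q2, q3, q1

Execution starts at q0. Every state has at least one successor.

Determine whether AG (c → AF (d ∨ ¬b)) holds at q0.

States satisfying c → AF (d ∨ ¬b): {q0, q1, q2, q3}.
States satisfying AG (c → AF (d ∨ ¬b)): {q0, q1, q2, q3}.
Every state reachable from q0 satisfies c → AF (d ∨ ¬b).
q0 ∈ Sat(AG (c → AF (d ∨ ¬b))).

Satisfied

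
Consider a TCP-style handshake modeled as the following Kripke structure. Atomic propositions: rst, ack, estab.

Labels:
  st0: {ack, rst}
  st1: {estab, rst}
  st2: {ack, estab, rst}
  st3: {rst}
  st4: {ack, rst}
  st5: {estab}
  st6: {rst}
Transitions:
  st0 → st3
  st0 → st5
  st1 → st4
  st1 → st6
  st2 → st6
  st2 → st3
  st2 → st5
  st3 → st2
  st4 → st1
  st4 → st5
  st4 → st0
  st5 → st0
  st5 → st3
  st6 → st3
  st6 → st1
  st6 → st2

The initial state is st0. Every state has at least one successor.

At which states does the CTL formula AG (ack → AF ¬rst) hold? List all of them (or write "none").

none

States satisfying ack → AF ¬rst: {st1, st3, st5, st6}.
States satisfying AG (ack → AF ¬rst): ∅.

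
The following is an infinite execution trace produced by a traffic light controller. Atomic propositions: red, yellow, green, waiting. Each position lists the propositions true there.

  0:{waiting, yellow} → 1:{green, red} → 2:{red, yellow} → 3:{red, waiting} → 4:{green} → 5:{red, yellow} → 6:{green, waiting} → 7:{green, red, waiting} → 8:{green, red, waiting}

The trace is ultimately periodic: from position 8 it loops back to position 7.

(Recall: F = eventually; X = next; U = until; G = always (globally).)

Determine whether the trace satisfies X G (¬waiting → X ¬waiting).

Does not hold

The position after 0 is 1; G (¬waiting → X ¬waiting) is false there.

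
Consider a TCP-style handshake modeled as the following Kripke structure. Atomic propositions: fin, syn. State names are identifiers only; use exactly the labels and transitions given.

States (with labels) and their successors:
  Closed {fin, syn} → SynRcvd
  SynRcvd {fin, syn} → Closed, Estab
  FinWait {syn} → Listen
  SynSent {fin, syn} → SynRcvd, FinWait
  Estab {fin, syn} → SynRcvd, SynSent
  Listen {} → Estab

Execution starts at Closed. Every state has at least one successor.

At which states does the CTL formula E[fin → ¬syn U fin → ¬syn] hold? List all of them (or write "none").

States satisfying fin → ¬syn: {FinWait, Listen}.
States satisfying E[fin → ¬syn U fin → ¬syn]: {FinWait, Listen}.

{FinWait, Listen}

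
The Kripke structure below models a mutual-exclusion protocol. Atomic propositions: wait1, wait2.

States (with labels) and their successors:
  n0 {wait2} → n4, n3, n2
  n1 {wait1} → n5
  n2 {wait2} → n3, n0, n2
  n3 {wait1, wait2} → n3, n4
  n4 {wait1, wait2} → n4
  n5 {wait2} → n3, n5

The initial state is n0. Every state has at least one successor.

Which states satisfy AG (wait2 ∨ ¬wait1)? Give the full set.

{n0, n2, n3, n4, n5}

States satisfying wait2 ∨ ¬wait1: {n0, n2, n3, n4, n5}.
States satisfying AG (wait2 ∨ ¬wait1): {n0, n2, n3, n4, n5}.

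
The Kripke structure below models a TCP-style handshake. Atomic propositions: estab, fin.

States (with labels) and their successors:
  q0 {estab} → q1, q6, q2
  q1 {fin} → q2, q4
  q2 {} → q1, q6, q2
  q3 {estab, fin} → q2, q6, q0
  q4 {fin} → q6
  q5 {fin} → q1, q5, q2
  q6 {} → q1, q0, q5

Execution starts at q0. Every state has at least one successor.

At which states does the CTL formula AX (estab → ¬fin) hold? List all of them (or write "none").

States satisfying estab → ¬fin: {q0, q1, q2, q4, q5, q6}.
States satisfying AX (estab → ¬fin): {q0, q1, q2, q3, q4, q5, q6}.

{q0, q1, q2, q3, q4, q5, q6}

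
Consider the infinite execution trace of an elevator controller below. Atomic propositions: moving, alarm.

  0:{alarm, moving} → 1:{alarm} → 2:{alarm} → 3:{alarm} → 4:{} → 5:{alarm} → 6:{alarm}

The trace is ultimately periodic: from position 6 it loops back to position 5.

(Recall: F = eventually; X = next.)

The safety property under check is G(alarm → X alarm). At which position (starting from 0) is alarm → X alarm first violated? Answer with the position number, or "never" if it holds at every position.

3

Check alarm → X alarm at each position in order: 0 ✓, 1 ✓, 2 ✓.
At position 3 the labels are {alarm} and the next position 4 has {}, so alarm → X alarm is false there. This is the first violation.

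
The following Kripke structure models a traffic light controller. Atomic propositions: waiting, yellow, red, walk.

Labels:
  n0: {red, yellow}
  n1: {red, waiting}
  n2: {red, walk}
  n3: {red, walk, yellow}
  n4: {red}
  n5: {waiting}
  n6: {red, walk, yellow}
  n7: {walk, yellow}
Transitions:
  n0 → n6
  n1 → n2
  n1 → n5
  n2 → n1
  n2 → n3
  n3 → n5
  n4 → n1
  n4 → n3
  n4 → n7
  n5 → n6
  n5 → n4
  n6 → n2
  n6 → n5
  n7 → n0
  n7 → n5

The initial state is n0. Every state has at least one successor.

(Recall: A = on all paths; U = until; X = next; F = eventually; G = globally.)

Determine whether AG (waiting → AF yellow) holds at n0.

Violated

States satisfying waiting → AF yellow: {n0, n2, n3, n4, n6, n7}.
States satisfying AG (waiting → AF yellow): ∅.
n1 is reachable from n0 and violates waiting → AF yellow, so AG fails at n0.
n0 ∉ Sat(AG (waiting → AF yellow)).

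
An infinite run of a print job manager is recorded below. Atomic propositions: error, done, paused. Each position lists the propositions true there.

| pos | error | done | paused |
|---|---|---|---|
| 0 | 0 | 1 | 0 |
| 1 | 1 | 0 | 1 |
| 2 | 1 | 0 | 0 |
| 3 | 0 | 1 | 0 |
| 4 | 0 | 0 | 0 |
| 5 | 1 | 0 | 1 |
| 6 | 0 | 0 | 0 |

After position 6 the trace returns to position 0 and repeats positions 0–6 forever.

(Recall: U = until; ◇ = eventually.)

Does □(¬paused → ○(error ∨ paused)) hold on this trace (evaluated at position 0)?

¬paused → ○(error ∨ paused) must hold at every position from 0 onward. It fails at position 2, so □(¬paused → ○(error ∨ paused)) is false.
Positions where ¬paused holds: 0, 2, 3, 4, 6.
Check ○(error ∨ paused) at each: 0→ok, 2→fails, 3→fails, 4→ok, 6→fails.

Does not hold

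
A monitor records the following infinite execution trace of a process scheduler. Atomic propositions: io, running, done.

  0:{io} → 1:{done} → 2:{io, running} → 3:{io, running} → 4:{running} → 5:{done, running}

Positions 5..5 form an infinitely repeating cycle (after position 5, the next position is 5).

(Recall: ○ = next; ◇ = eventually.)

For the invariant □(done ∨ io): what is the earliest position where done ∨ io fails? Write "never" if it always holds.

4

Check done ∨ io at each position in order: 0 ✓, 1 ✓, 2 ✓, 3 ✓.
At position 4 the labels are {running}, so done ∨ io is false there. This is the first violation.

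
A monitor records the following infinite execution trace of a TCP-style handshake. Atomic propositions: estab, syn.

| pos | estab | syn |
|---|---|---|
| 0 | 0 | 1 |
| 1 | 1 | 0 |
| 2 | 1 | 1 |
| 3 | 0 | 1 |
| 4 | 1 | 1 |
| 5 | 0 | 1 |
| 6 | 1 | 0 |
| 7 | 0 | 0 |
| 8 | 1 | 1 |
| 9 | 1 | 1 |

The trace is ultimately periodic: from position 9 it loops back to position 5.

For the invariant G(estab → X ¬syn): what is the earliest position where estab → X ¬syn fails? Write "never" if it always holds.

Check estab → X ¬syn at each position in order: 0 ✓.
At position 1 the labels are {estab} and the next position 2 has {estab, syn}, so estab → X ¬syn is false there. This is the first violation.

1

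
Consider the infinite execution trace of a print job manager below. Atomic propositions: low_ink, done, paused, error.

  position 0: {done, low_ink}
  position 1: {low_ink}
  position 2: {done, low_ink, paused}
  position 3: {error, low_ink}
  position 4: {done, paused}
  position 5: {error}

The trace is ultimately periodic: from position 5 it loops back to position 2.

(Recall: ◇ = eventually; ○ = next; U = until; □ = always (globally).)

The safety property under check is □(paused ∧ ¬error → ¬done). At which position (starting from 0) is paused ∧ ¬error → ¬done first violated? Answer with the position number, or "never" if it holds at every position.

2

Check paused ∧ ¬error → ¬done at each position in order: 0 ✓, 1 ✓.
At position 2 the labels are {done, low_ink, paused}, so paused ∧ ¬error → ¬done is false there. This is the first violation.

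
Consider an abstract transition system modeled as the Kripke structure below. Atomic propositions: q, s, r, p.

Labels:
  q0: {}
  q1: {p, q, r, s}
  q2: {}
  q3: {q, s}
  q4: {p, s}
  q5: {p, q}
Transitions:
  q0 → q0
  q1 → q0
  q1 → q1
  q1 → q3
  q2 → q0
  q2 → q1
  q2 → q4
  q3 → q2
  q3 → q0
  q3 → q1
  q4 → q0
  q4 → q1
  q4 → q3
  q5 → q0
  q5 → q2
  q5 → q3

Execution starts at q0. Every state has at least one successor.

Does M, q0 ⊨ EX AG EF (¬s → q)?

States satisfying AG EF (¬s → q): ∅.
States satisfying EX AG EF (¬s → q): ∅.
No suitable path/successor from q0 witnesses the formula.
q0 ∉ Sat(EX AG EF (¬s → q)).

Does not hold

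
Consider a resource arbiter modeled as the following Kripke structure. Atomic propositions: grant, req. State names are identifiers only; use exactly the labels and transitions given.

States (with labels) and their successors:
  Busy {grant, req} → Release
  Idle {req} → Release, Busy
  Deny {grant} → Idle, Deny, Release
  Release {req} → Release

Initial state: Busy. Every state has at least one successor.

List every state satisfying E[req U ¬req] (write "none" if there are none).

{Deny}

States satisfying req: {Busy, Idle, Release}.
States satisfying ¬req: {Deny}.
States satisfying E[req U ¬req]: {Deny}.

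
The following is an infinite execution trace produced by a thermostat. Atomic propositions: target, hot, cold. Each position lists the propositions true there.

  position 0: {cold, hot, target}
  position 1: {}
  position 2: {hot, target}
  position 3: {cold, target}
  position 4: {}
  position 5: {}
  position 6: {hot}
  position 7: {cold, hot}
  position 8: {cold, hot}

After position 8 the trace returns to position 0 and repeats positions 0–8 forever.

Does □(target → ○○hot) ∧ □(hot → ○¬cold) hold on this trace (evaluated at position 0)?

No

target → ○○hot must hold at every position from 0 onward. It fails at position 2, so □(target → ○○hot) is false.
Positions where target holds: 0, 2, 3.
Check ○○hot at each: 0→ok, 2→fails, 3→fails.
hot → ○¬cold must hold at every position from 0 onward. It fails at position 2, so □(hot → ○¬cold) is false.
Positions where hot holds: 0, 2, 6, 7, 8.
Check ○¬cold at each: 0→ok, 2→fails, 6→fails, 7→fails, 8→fails.
At position 0: □(target → ○○hot) is false; □(hot → ○¬cold) is false; so □(target → ○○hot) ∧ □(hot → ○¬cold) is false.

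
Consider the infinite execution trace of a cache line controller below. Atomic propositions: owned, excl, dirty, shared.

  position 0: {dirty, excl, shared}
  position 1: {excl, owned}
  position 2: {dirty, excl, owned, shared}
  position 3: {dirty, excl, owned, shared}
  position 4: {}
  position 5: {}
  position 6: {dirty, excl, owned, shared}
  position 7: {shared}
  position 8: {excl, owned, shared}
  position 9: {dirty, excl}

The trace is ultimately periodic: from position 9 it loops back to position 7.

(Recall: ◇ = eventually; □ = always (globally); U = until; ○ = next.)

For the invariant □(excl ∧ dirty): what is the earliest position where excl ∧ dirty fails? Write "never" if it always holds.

Check excl ∧ dirty at each position in order: 0 ✓.
At position 1 the labels are {excl, owned}, so excl ∧ dirty is false there. This is the first violation.

1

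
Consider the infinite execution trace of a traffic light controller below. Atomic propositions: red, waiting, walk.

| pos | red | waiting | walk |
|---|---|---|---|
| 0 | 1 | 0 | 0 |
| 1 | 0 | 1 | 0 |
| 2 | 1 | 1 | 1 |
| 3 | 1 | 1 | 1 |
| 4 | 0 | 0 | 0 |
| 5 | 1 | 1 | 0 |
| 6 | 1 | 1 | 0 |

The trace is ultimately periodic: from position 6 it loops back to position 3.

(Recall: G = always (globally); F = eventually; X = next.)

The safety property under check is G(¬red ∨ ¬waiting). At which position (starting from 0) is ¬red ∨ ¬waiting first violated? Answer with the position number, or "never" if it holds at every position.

2

Check ¬red ∨ ¬waiting at each position in order: 0 ✓, 1 ✓.
At position 2 the labels are {red, waiting, walk}, so ¬red ∨ ¬waiting is false there. This is the first violation.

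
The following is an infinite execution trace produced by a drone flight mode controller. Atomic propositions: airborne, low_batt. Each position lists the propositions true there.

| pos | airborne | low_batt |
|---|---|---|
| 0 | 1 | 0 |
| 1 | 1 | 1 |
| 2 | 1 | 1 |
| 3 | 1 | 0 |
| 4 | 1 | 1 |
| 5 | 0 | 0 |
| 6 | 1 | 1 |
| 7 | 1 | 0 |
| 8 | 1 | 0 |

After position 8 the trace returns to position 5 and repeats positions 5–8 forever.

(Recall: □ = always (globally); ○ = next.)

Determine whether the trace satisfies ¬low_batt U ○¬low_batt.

Does not hold

Walking from position 0: at position 1, ○¬low_batt has not yet held and ¬low_batt fails, so ¬low_batt U ○¬low_batt is false.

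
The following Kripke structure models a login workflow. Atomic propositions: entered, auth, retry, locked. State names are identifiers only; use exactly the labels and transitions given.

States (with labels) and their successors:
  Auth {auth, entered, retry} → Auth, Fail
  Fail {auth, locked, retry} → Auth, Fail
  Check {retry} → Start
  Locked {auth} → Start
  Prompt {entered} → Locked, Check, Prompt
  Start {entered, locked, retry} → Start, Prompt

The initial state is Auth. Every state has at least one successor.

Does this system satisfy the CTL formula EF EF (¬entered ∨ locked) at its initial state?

States satisfying EF (¬entered ∨ locked): {Auth, Fail, Check, Locked, Prompt, Start}.
States satisfying EF EF (¬entered ∨ locked): {Auth, Fail, Check, Locked, Prompt, Start}.
Some path from Auth reaches a state where EF (¬entered ∨ locked) holds.
Auth ∈ Sat(EF EF (¬entered ∨ locked)).

Yes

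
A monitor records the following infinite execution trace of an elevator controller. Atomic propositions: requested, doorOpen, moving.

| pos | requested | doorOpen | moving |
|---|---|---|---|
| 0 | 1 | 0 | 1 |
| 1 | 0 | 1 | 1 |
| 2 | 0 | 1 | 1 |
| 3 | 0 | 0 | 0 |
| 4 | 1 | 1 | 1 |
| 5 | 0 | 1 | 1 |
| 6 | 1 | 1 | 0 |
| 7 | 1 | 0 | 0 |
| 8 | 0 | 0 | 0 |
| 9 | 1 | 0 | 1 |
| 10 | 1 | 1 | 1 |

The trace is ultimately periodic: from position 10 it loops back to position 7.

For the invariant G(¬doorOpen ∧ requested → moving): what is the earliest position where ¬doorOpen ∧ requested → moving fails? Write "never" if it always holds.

7

Check ¬doorOpen ∧ requested → moving at each position in order: 0 ✓, 1 ✓, 2 ✓, 3 ✓, 4 ✓, 5 ✓, 6 ✓.
At position 7 the labels are {requested}, so ¬doorOpen ∧ requested → moving is false there. This is the first violation.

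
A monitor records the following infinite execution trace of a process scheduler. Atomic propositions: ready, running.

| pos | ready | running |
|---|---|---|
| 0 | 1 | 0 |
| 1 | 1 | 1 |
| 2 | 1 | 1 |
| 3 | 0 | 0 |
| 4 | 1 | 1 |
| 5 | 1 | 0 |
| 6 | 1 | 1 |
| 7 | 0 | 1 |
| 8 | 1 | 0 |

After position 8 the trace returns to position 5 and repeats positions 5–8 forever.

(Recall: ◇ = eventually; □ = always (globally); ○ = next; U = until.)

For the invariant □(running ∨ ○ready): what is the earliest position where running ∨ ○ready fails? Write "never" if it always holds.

running ∨ ○ready holds at every position 0..8, and those are all the positions the trace ever visits, so the invariant □(running ∨ ○ready) is never violated.

never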